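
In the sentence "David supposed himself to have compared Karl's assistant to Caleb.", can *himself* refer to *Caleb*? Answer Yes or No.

*himself* is a reflexive; Principle A requires it to be bound within its binding domain — the matrix clause.
— Caleb: second object of the clause headed by 'compared'; does not c-command the reflexive — cannot bind it (Principle A).

No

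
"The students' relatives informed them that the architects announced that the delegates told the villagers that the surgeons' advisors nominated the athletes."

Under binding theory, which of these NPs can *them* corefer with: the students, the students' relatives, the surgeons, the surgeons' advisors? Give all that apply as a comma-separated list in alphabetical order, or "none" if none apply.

*them* is a pronoun; Principle B requires it to be free in its binding domain — the matrix clause.
— the students: possessor inside the subject DP of the matrix clause; does not c-command the pronoun — Principle B does not apply; allowed.
— the students' relatives: subject of the matrix clause; c-commands the pronoun within its binding domain — blocked (Principle B).
— the surgeons: possessor inside the subject DP of the clause headed by 'nominated'; is c-commanded by the pronoun; coreference would bind this R-expression — blocked (Principle C).
— the surgeons' advisors: subject of the clause headed by 'nominated'; is c-commanded by the pronoun; coreference would bind this R-expression — blocked (Principle C).

the students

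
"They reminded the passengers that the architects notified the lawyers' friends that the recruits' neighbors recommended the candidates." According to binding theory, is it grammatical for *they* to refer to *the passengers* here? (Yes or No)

No

*the passengers* is an R-expression; Principle C requires it to be free (not bound by any c-commanding expression).
— they: subject of the matrix clause; the pronoun c-commands the R-expression — coreference blocked (Principle C).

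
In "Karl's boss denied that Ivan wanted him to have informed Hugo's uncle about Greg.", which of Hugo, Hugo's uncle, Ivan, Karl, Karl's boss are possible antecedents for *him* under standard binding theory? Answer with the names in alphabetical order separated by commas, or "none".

*him* is a pronoun; Principle B requires it to be free in its binding domain — the clause headed by 'wanted'.
— Hugo: possessor inside the object DP of the clause headed by 'informed'; is c-commanded by the pronoun; coreference would bind this R-expression — blocked (Principle C).
— Hugo's uncle: object of the clause headed by 'informed'; is c-commanded by the pronoun; coreference would bind this R-expression — blocked (Principle C).
— Ivan: subject of the clause headed by 'wanted'; c-commands the pronoun within its binding domain — blocked (Principle B).
— Karl: possessor inside the subject DP of the matrix clause; does not c-command the pronoun — Principle B does not apply; allowed.
— Karl's boss: subject of the matrix clause; c-commands the pronoun but lies outside its binding domain — allowed.

Karl, Karl's boss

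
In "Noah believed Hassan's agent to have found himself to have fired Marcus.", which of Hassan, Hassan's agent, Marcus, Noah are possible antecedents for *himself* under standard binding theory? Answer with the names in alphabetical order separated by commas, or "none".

Hassan's agent

*himself* is a reflexive; Principle A requires it to be bound within its binding domain — the clause headed by 'found'.
— Hassan: possessor inside the subject DP of the clause headed by 'found'; does not c-command the reflexive — cannot bind it (Principle A).
— Hassan's agent: subject of the clause headed by 'found'; c-commands the reflexive within its binding domain — allowed (Principle A).
— Marcus: object of the clause headed by 'fired'; does not c-command the reflexive — cannot bind it (Principle A).
— Noah: subject of the matrix clause; c-commands the reflexive but lies outside its binding domain — cannot bind it (Principle A).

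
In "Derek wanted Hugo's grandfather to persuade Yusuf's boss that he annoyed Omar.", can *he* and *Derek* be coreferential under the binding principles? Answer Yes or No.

*Derek* is an R-expression; Principle C requires it to be free (not bound by any c-commanding expression).
— he: subject of the clause headed by 'annoyed'; the pronoun does not c-command the R-expression — coreference allowed.

Yes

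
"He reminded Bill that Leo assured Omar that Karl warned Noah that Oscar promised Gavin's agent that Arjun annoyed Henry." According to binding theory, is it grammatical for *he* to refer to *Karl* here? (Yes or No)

No

*Karl* is an R-expression; Principle C requires it to be free (not bound by any c-commanding expression).
— he: subject of the matrix clause; the pronoun c-commands the R-expression — coreference blocked (Principle C).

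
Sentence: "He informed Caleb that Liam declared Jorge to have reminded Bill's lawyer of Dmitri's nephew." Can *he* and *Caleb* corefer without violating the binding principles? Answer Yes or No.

*Caleb* is an R-expression; Principle C requires it to be free (not bound by any c-commanding expression).
— he: subject of the matrix clause; the pronoun c-commands the R-expression — coreference blocked (Principle C).

No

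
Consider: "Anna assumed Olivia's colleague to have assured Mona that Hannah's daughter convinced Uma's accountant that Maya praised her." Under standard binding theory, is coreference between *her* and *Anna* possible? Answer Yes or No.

Yes

*Anna* is an R-expression; Principle C requires it to be free (not bound by any c-commanding expression).
— her: object of the clause headed by 'praised'; the pronoun does not c-command the R-expression — coreference allowed.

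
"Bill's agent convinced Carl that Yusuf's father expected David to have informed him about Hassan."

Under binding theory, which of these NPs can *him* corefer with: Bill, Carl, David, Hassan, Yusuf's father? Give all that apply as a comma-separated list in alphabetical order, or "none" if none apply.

*him* is a pronoun; Principle B requires it to be free in its binding domain — the clause headed by 'informed'.
— Bill: possessor inside the subject DP of the matrix clause; does not c-command the pronoun — Principle B does not apply; allowed.
— Carl: object of the matrix clause; c-commands the pronoun but lies outside its binding domain — allowed.
— David: subject of the clause headed by 'informed'; c-commands the pronoun within its binding domain — blocked (Principle B).
— Hassan: second object of the clause headed by 'informed'; is c-commanded by the pronoun; coreference would bind this R-expression — blocked (Principle C).
— Yusuf's father: subject of the clause headed by 'expected'; c-commands the pronoun but lies outside its binding domain — allowed.

Bill, Carl, Yusuf's father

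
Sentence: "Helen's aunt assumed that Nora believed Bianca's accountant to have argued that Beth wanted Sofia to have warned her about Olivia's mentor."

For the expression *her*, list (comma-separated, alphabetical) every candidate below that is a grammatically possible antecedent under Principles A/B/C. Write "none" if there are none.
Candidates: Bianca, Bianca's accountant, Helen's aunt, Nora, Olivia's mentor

*her* is a pronoun; Principle B requires it to be free in its binding domain — the clause headed by 'warned'.
— Bianca: possessor inside the subject DP of the clause headed by 'argued'; does not c-command the pronoun — Principle B does not apply; allowed.
— Bianca's accountant: subject of the clause headed by 'argued'; c-commands the pronoun but lies outside its binding domain — allowed.
— Helen's aunt: subject of the matrix clause; c-commands the pronoun but lies outside its binding domain — allowed.
— Nora: subject of the clause headed by 'believed'; c-commands the pronoun but lies outside its binding domain — allowed.
— Olivia's mentor: second object of the clause headed by 'warned'; is c-commanded by the pronoun; coreference would bind this R-expression — blocked (Principle C).

Bianca, Bianca's accountant, Helen's aunt, Nora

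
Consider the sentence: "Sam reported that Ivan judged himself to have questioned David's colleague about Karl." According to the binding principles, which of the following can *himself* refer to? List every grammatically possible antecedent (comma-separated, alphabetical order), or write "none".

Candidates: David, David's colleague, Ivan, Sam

Ivan

*himself* is a reflexive; Principle A requires it to be bound within its binding domain — the clause headed by 'judged'.
— David: possessor inside the object DP of the clause headed by 'questioned'; does not c-command the reflexive — cannot bind it (Principle A).
— David's colleague: object of the clause headed by 'questioned'; does not c-command the reflexive — cannot bind it (Principle A).
— Ivan: subject of the clause headed by 'judged'; c-commands the reflexive within its binding domain — allowed (Principle A).
— Sam: subject of the matrix clause; c-commands the reflexive but lies outside its binding domain — cannot bind it (Principle A).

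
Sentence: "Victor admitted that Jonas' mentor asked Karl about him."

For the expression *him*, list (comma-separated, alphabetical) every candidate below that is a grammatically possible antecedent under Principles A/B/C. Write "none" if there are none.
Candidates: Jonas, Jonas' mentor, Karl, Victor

*him* is a pronoun; Principle B requires it to be free in its binding domain — the clause headed by 'asked'.
— Jonas: possessor inside the subject DP of the clause headed by 'asked'; does not c-command the pronoun — Principle B does not apply; allowed.
— Jonas' mentor: subject of the clause headed by 'asked'; c-commands the pronoun within its binding domain — blocked (Principle B).
— Karl: object of the clause headed by 'asked'; c-commands the pronoun within its binding domain — blocked (Principle B).
— Victor: subject of the matrix clause; c-commands the pronoun but lies outside its binding domain — allowed.

Jonas, Victor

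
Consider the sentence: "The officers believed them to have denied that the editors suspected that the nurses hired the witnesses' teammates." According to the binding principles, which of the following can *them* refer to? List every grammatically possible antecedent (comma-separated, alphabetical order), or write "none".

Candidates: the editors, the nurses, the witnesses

none

*them* is a pronoun; Principle B requires it to be free in its binding domain — the matrix clause.
— the editors: subject of the clause headed by 'suspected'; is c-commanded by the pronoun; coreference would bind this R-expression — blocked (Principle C).
— the nurses: subject of the clause headed by 'hired'; is c-commanded by the pronoun; coreference would bind this R-expression — blocked (Principle C).
— the witnesses: possessor inside the object DP of the clause headed by 'hired'; is c-commanded by the pronoun; coreference would bind this R-expression — blocked (Principle C).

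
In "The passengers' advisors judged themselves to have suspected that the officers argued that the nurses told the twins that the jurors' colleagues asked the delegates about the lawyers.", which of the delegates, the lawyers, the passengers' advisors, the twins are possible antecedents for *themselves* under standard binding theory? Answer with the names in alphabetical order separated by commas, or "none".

the passengers' advisors

*themselves* is a reflexive; Principle A requires it to be bound within its binding domain — the matrix clause.
— the delegates: object of the clause headed by 'asked'; does not c-command the reflexive — cannot bind it (Principle A).
— the lawyers: second object of the clause headed by 'asked'; does not c-command the reflexive — cannot bind it (Principle A).
— the passengers' advisors: subject of the matrix clause; c-commands the reflexive within its binding domain — allowed (Principle A).
— the twins: object of the clause headed by 'told'; does not c-command the reflexive — cannot bind it (Principle A).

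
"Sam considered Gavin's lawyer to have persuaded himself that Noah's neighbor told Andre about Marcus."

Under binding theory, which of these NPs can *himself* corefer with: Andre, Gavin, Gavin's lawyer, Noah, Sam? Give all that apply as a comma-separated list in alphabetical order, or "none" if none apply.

*himself* is a reflexive; Principle A requires it to be bound within its binding domain — the clause headed by 'persuaded'.
— Andre: object of the clause headed by 'told'; does not c-command the reflexive — cannot bind it (Principle A).
— Gavin: possessor inside the subject DP of the clause headed by 'persuaded'; does not c-command the reflexive — cannot bind it (Principle A).
— Gavin's lawyer: subject of the clause headed by 'persuaded'; c-commands the reflexive within its binding domain — allowed (Principle A).
— Noah: possessor inside the subject DP of the clause headed by 'told'; does not c-command the reflexive — cannot bind it (Principle A).
— Sam: subject of the matrix clause; c-commands the reflexive but lies outside its binding domain — cannot bind it (Principle A).

Gavin's lawyer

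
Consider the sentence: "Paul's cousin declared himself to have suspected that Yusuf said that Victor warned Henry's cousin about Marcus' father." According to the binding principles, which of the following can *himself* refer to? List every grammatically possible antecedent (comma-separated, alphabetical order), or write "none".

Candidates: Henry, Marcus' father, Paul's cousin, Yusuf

Paul's cousin

*himself* is a reflexive; Principle A requires it to be bound within its binding domain — the matrix clause.
— Henry: possessor inside the object DP of the clause headed by 'warned'; does not c-command the reflexive — cannot bind it (Principle A).
— Marcus' father: second object of the clause headed by 'warned'; does not c-command the reflexive — cannot bind it (Principle A).
— Paul's cousin: subject of the matrix clause; c-commands the reflexive within its binding domain — allowed (Principle A).
— Yusuf: subject of the clause headed by 'said'; does not c-command the reflexive — cannot bind it (Principle A).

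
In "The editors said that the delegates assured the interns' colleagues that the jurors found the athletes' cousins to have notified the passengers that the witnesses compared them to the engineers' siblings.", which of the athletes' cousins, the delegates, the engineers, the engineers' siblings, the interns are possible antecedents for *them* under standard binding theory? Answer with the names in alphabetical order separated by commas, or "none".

the athletes' cousins, the delegates, the interns

*them* is a pronoun; Principle B requires it to be free in its binding domain — the clause headed by 'compared'.
— the athletes' cousins: subject of the clause headed by 'notified'; c-commands the pronoun but lies outside its binding domain — allowed.
— the delegates: subject of the clause headed by 'assured'; c-commands the pronoun but lies outside its binding domain — allowed.
— the engineers: possessor inside the second object DP of the clause headed by 'compared'; is c-commanded by the pronoun; coreference would bind this R-expression — blocked (Principle C).
— the engineers' siblings: second object of the clause headed by 'compared'; is c-commanded by the pronoun; coreference would bind this R-expression — blocked (Principle C).
— the interns: possessor inside the object DP of the clause headed by 'assured'; does not c-command the pronoun — Principle B does not apply; allowed.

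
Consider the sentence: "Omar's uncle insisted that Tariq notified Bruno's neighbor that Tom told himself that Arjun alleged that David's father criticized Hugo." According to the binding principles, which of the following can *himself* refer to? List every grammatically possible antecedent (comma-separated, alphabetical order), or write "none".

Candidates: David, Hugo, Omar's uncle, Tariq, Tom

*himself* is a reflexive; Principle A requires it to be bound within its binding domain — the clause headed by 'told'.
— David: possessor inside the subject DP of the clause headed by 'criticized'; does not c-command the reflexive — cannot bind it (Principle A).
— Hugo: object of the clause headed by 'criticized'; does not c-command the reflexive — cannot bind it (Principle A).
— Omar's uncle: subject of the matrix clause; c-commands the reflexive but lies outside its binding domain — cannot bind it (Principle A).
— Tariq: subject of the clause headed by 'notified'; c-commands the reflexive but lies outside its binding domain — cannot bind it (Principle A).
— Tom: subject of the clause headed by 'told'; c-commands the reflexive within its binding domain — allowed (Principle A).

Tom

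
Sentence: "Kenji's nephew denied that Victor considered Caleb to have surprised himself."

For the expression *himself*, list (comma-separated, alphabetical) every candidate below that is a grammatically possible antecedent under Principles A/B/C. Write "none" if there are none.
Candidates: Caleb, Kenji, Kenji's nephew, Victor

*himself* is a reflexive; Principle A requires it to be bound within its binding domain — the clause headed by 'surprised'.
— Caleb: subject of the clause headed by 'surprised'; c-commands the reflexive within its binding domain — allowed (Principle A).
— Kenji: possessor inside the subject DP of the matrix clause; does not c-command the reflexive — cannot bind it (Principle A).
— Kenji's nephew: subject of the matrix clause; c-commands the reflexive but lies outside its binding domain — cannot bind it (Principle A).
— Victor: subject of the clause headed by 'considered'; c-commands the reflexive but lies outside its binding domain — cannot bind it (Principle A).

Caleb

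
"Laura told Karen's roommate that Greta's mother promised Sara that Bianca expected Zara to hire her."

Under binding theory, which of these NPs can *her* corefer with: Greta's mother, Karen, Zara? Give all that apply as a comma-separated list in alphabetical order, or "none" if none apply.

*her* is a pronoun; Principle B requires it to be free in its binding domain — the clause headed by 'hire'.
— Greta's mother: subject of the clause headed by 'promised'; c-commands the pronoun but lies outside its binding domain — allowed.
— Karen: possessor inside the object DP of the matrix clause; does not c-command the pronoun — Principle B does not apply; allowed.
— Zara: subject of the clause headed by 'hire'; c-commands the pronoun within its binding domain — blocked (Principle B).

Greta's mother, Karen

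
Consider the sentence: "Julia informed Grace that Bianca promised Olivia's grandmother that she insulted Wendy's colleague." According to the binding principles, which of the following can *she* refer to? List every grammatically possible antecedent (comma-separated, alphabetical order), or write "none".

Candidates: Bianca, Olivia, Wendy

Bianca, Olivia

*she* is a pronoun; Principle B requires it to be free in its binding domain — the clause headed by 'insulted'.
— Bianca: subject of the clause headed by 'promised'; c-commands the pronoun but lies outside its binding domain — allowed.
— Olivia: possessor inside the object DP of the clause headed by 'promised'; does not c-command the pronoun — Principle B does not apply; allowed.
— Wendy: possessor inside the object DP of the clause headed by 'insulted'; is c-commanded by the pronoun; coreference would bind this R-expression — blocked (Principle C).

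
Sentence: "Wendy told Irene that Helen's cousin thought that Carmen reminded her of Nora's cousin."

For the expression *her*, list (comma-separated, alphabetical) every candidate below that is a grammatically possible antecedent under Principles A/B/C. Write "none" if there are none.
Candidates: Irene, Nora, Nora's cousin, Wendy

Irene, Wendy

*her* is a pronoun; Principle B requires it to be free in its binding domain — the clause headed by 'reminded'.
— Irene: object of the matrix clause; c-commands the pronoun but lies outside its binding domain — allowed.
— Nora: possessor inside the second object DP of the clause headed by 'reminded'; is c-commanded by the pronoun; coreference would bind this R-expression — blocked (Principle C).
— Nora's cousin: second object of the clause headed by 'reminded'; is c-commanded by the pronoun; coreference would bind this R-expression — blocked (Principle C).
— Wendy: subject of the matrix clause; c-commands the pronoun but lies outside its binding domain — allowed.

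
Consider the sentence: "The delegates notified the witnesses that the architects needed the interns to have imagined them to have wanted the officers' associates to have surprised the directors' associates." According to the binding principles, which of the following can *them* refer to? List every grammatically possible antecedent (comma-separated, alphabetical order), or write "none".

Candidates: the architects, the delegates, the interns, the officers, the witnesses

*them* is a pronoun; Principle B requires it to be free in its binding domain — the clause headed by 'imagined'.
— the architects: subject of the clause headed by 'needed'; c-commands the pronoun but lies outside its binding domain — allowed.
— the delegates: subject of the matrix clause; c-commands the pronoun but lies outside its binding domain — allowed.
— the interns: subject of the clause headed by 'imagined'; c-commands the pronoun within its binding domain — blocked (Principle B).
— the officers: possessor inside the subject DP of the clause headed by 'surprised'; is c-commanded by the pronoun; coreference would bind this R-expression — blocked (Principle C).
— the witnesses: object of the matrix clause; c-commands the pronoun but lies outside its binding domain — allowed.

the architects, the delegates, the witnesses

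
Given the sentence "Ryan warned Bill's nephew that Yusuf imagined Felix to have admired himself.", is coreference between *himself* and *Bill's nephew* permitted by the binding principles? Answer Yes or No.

No

*himself* is a reflexive; Principle A requires it to be bound within its binding domain — the clause headed by 'admired'.
— Bill's nephew: object of the matrix clause; c-commands the reflexive but lies outside its binding domain — cannot bind it (Principle A).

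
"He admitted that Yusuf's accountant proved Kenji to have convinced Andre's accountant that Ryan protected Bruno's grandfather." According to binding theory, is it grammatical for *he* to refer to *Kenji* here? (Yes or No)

No

*Kenji* is an R-expression; Principle C requires it to be free (not bound by any c-commanding expression).
— he: subject of the matrix clause; the pronoun c-commands the R-expression — coreference blocked (Principle C).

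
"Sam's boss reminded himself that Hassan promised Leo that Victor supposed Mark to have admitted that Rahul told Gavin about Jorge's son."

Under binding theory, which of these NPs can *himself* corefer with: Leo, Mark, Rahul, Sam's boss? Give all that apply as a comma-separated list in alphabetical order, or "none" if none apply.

*himself* is a reflexive; Principle A requires it to be bound within its binding domain — the matrix clause.
— Leo: object of the clause headed by 'promised'; does not c-command the reflexive — cannot bind it (Principle A).
— Mark: subject of the clause headed by 'admitted'; does not c-command the reflexive — cannot bind it (Principle A).
— Rahul: subject of the clause headed by 'told'; does not c-command the reflexive — cannot bind it (Principle A).
— Sam's boss: subject of the matrix clause; c-commands the reflexive within its binding domain — allowed (Principle A).

Sam's boss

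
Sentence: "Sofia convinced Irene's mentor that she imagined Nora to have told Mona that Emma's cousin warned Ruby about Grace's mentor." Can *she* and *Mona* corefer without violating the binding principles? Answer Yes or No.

*Mona* is an R-expression; Principle C requires it to be free (not bound by any c-commanding expression).
— she: subject of the clause headed by 'imagined'; the pronoun c-commands the R-expression — coreference blocked (Principle C).

No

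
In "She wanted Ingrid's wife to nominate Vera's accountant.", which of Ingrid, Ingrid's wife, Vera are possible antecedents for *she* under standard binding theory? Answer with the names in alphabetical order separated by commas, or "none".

none

*she* is a pronoun; Principle B requires it to be free in its binding domain — the matrix clause.
— Ingrid: possessor inside the subject DP of the clause headed by 'nominate'; is c-commanded by the pronoun; coreference would bind this R-expression — blocked (Principle C).
— Ingrid's wife: subject of the clause headed by 'nominate'; is c-commanded by the pronoun; coreference would bind this R-expression — blocked (Principle C).
— Vera: possessor inside the object DP of the clause headed by 'nominate'; is c-commanded by the pronoun; coreference would bind this R-expression — blocked (Principle C).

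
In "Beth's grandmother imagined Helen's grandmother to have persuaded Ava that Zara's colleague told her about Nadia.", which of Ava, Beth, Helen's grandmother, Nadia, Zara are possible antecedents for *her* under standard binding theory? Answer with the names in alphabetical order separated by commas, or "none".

Ava, Beth, Helen's grandmother, Zara

*her* is a pronoun; Principle B requires it to be free in its binding domain — the clause headed by 'told'.
— Ava: object of the clause headed by 'persuaded'; c-commands the pronoun but lies outside its binding domain — allowed.
— Beth: possessor inside the subject DP of the matrix clause; does not c-command the pronoun — Principle B does not apply; allowed.
— Helen's grandmother: subject of the clause headed by 'persuaded'; c-commands the pronoun but lies outside its binding domain — allowed.
— Nadia: second object of the clause headed by 'told'; is c-commanded by the pronoun; coreference would bind this R-expression — blocked (Principle C).
— Zara: possessor inside the subject DP of the clause headed by 'told'; does not c-command the pronoun — Principle B does not apply; allowed.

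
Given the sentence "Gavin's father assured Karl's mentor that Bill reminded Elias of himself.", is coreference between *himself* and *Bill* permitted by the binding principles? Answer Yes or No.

*himself* is a reflexive; Principle A requires it to be bound within its binding domain — the clause headed by 'reminded'.
— Bill: subject of the clause headed by 'reminded'; c-commands the reflexive within its binding domain — allowed (Principle A).

Yes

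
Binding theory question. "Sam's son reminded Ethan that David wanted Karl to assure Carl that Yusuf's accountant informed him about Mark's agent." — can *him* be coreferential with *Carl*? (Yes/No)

*him* is a pronoun; Principle B requires it to be free in its binding domain — the clause headed by 'informed'.
— Carl: object of the clause headed by 'assure'; c-commands the pronoun but lies outside its binding domain — allowed.

Yes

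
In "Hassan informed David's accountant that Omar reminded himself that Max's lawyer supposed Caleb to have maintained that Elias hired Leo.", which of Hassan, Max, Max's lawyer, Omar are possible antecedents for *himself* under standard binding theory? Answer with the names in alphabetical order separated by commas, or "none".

*himself* is a reflexive; Principle A requires it to be bound within its binding domain — the clause headed by 'reminded'.
— Hassan: subject of the matrix clause; c-commands the reflexive but lies outside its binding domain — cannot bind it (Principle A).
— Max: possessor inside the subject DP of the clause headed by 'supposed'; does not c-command the reflexive — cannot bind it (Principle A).
— Max's lawyer: subject of the clause headed by 'supposed'; does not c-command the reflexive — cannot bind it (Principle A).
— Omar: subject of the clause headed by 'reminded'; c-commands the reflexive within its binding domain — allowed (Principle A).

Omar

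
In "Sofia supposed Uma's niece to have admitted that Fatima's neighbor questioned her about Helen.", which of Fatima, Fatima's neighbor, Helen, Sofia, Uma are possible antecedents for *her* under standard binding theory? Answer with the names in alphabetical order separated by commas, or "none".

*her* is a pronoun; Principle B requires it to be free in its binding domain — the clause headed by 'questioned'.
— Fatima: possessor inside the subject DP of the clause headed by 'questioned'; does not c-command the pronoun — Principle B does not apply; allowed.
— Fatima's neighbor: subject of the clause headed by 'questioned'; c-commands the pronoun within its binding domain — blocked (Principle B).
— Helen: second object of the clause headed by 'questioned'; is c-commanded by the pronoun; coreference would bind this R-expression — blocked (Principle C).
— Sofia: subject of the matrix clause; c-commands the pronoun but lies outside its binding domain — allowed.
— Uma: possessor inside the subject DP of the clause headed by 'admitted'; does not c-command the pronoun — Principle B does not apply; allowed.

Fatima, Sofia, Uma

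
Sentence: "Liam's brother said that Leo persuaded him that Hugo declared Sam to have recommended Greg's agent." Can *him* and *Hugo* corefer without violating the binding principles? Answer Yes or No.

No

*Hugo* is an R-expression; Principle C requires it to be free (not bound by any c-commanding expression).
— him: object of the clause headed by 'persuaded'; the pronoun c-commands the R-expression — coreference blocked (Principle C).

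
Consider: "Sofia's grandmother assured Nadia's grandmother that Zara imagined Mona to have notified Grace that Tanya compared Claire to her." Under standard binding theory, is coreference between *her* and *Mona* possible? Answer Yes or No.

*Mona* is an R-expression; Principle C requires it to be free (not bound by any c-commanding expression).
— her: second object of the clause headed by 'compared'; the pronoun does not c-command the R-expression — coreference allowed.

Yes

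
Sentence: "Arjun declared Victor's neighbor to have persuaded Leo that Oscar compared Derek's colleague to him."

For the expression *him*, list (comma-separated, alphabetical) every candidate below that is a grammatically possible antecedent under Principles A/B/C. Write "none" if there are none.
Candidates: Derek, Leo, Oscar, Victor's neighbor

Derek, Leo, Victor's neighbor

*him* is a pronoun; Principle B requires it to be free in its binding domain — the clause headed by 'compared'.
— Derek: possessor inside the object DP of the clause headed by 'compared'; does not c-command the pronoun — Principle B does not apply; allowed.
— Leo: object of the clause headed by 'persuaded'; c-commands the pronoun but lies outside its binding domain — allowed.
— Oscar: subject of the clause headed by 'compared'; c-commands the pronoun within its binding domain — blocked (Principle B).
— Victor's neighbor: subject of the clause headed by 'persuaded'; c-commands the pronoun but lies outside its binding domain — allowed.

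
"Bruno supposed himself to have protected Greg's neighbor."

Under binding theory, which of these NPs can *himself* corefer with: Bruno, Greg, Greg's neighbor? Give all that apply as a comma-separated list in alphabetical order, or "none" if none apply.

Bruno

*himself* is a reflexive; Principle A requires it to be bound within its binding domain — the matrix clause.
— Bruno: subject of the matrix clause; c-commands the reflexive within its binding domain — allowed (Principle A).
— Greg: possessor inside the object DP of the clause headed by 'protected'; does not c-command the reflexive — cannot bind it (Principle A).
— Greg's neighbor: object of the clause headed by 'protected'; does not c-command the reflexive — cannot bind it (Principle A).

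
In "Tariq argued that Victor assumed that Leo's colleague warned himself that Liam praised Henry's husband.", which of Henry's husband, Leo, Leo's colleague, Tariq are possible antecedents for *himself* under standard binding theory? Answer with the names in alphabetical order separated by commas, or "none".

Leo's colleague

*himself* is a reflexive; Principle A requires it to be bound within its binding domain — the clause headed by 'warned'.
— Henry's husband: object of the clause headed by 'praised'; does not c-command the reflexive — cannot bind it (Principle A).
— Leo: possessor inside the subject DP of the clause headed by 'warned'; does not c-command the reflexive — cannot bind it (Principle A).
— Leo's colleague: subject of the clause headed by 'warned'; c-commands the reflexive within its binding domain — allowed (Principle A).
— Tariq: subject of the matrix clause; c-commands the reflexive but lies outside its binding domain — cannot bind it (Principle A).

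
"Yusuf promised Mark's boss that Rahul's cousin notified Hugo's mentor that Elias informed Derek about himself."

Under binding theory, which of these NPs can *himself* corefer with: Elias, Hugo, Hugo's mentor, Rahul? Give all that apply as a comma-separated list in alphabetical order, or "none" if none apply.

*himself* is a reflexive; Principle A requires it to be bound within its binding domain — the clause headed by 'informed'.
— Elias: subject of the clause headed by 'informed'; c-commands the reflexive within its binding domain — allowed (Principle A).
— Hugo: possessor inside the object DP of the clause headed by 'notified'; does not c-command the reflexive — cannot bind it (Principle A).
— Hugo's mentor: object of the clause headed by 'notified'; c-commands the reflexive but lies outside its binding domain — cannot bind it (Principle A).
— Rahul: possessor inside the subject DP of the clause headed by 'notified'; does not c-command the reflexive — cannot bind it (Principle A).

Elias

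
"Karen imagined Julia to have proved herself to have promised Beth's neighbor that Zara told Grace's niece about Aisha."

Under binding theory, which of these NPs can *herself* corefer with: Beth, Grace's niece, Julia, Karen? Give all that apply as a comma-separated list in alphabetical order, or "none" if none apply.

Julia

*herself* is a reflexive; Principle A requires it to be bound within its binding domain — the clause headed by 'proved'.
— Beth: possessor inside the object DP of the clause headed by 'promised'; does not c-command the reflexive — cannot bind it (Principle A).
— Grace's niece: object of the clause headed by 'told'; does not c-command the reflexive — cannot bind it (Principle A).
— Julia: subject of the clause headed by 'proved'; c-commands the reflexive within its binding domain — allowed (Principle A).
— Karen: subject of the matrix clause; c-commands the reflexive but lies outside its binding domain — cannot bind it (Principle A).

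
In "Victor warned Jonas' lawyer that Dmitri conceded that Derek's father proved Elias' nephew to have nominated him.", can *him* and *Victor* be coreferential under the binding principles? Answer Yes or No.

*Victor* is an R-expression; Principle C requires it to be free (not bound by any c-commanding expression).
— him: object of the clause headed by 'nominated'; the pronoun does not c-command the R-expression — coreference allowed.

Yes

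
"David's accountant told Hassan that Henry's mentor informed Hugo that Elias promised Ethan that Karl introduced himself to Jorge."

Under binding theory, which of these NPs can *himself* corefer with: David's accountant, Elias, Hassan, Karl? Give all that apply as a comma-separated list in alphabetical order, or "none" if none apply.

*himself* is a reflexive; Principle A requires it to be bound within its binding domain — the clause headed by 'introduced'.
— David's accountant: subject of the matrix clause; c-commands the reflexive but lies outside its binding domain — cannot bind it (Principle A).
— Elias: subject of the clause headed by 'promised'; c-commands the reflexive but lies outside its binding domain — cannot bind it (Principle A).
— Hassan: object of the matrix clause; c-commands the reflexive but lies outside its binding domain — cannot bind it (Principle A).
— Karl: subject of the clause headed by 'introduced'; c-commands the reflexive within its binding domain — allowed (Principle A).

Karl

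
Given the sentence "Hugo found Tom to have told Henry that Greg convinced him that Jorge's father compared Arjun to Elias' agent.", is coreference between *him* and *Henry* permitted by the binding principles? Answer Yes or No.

*him* is a pronoun; Principle B requires it to be free in its binding domain — the clause headed by 'convinced'.
— Henry: object of the clause headed by 'told'; c-commands the pronoun but lies outside its binding domain — allowed.

Yes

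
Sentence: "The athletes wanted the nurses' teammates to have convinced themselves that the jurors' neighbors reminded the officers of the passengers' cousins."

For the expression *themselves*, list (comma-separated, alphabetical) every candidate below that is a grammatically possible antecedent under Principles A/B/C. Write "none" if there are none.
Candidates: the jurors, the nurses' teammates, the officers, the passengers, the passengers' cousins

*themselves* is a reflexive; Principle A requires it to be bound within its binding domain — the clause headed by 'convinced'.
— the jurors: possessor inside the subject DP of the clause headed by 'reminded'; does not c-command the reflexive — cannot bind it (Principle A).
— the nurses' teammates: subject of the clause headed by 'convinced'; c-commands the reflexive within its binding domain — allowed (Principle A).
— the officers: object of the clause headed by 'reminded'; does not c-command the reflexive — cannot bind it (Principle A).
— the passengers: possessor inside the second object DP of the clause headed by 'reminded'; does not c-command the reflexive — cannot bind it (Principle A).
— the passengers' cousins: second object of the clause headed by 'reminded'; does not c-command the reflexive — cannot bind it (Principle A).

the nurses' teammates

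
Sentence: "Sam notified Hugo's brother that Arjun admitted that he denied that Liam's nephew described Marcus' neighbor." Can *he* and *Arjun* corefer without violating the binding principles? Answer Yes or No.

Yes

*Arjun* is an R-expression; Principle C requires it to be free (not bound by any c-commanding expression).
— he: subject of the clause headed by 'denied'; the pronoun does not c-command the R-expression — coreference allowed.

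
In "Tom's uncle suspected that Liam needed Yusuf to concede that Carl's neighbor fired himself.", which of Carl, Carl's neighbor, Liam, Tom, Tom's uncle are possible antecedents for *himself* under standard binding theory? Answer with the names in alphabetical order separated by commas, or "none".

*himself* is a reflexive; Principle A requires it to be bound within its binding domain — the clause headed by 'fired'.
— Carl: possessor inside the subject DP of the clause headed by 'fired'; does not c-command the reflexive — cannot bind it (Principle A).
— Carl's neighbor: subject of the clause headed by 'fired'; c-commands the reflexive within its binding domain — allowed (Principle A).
— Liam: subject of the clause headed by 'needed'; c-commands the reflexive but lies outside its binding domain — cannot bind it (Principle A).
— Tom: possessor inside the subject DP of the matrix clause; does not c-command the reflexive — cannot bind it (Principle A).
— Tom's uncle: subject of the matrix clause; c-commands the reflexive but lies outside its binding domain — cannot bind it (Principle A).

Carl's neighbor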